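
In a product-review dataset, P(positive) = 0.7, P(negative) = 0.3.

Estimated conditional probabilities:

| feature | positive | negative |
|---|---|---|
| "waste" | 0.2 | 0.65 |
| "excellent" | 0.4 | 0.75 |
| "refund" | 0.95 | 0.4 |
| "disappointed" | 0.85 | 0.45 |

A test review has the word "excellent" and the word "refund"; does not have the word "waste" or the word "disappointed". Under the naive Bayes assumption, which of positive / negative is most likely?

positive

positive: 0.7 × (1−0.2) × 0.4 × 0.95 × (1−0.85) = 0.03192
negative: 0.3 × (1−0.65) × 0.75 × 0.4 × (1−0.45) = 0.017325
Highest score → positive.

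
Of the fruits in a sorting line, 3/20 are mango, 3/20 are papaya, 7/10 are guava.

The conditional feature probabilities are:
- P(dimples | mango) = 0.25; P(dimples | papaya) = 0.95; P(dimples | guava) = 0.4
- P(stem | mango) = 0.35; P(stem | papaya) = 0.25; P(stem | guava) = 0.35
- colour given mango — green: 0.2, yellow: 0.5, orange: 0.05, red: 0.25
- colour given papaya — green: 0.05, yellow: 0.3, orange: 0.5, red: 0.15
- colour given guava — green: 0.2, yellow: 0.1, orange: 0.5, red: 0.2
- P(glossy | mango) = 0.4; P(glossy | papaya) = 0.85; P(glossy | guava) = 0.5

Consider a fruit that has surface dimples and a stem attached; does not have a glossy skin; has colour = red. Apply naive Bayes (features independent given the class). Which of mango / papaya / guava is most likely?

mango: 0.15 × 0.25 × 0.35 × 0.25 × (1−0.4) = 0.00196875
papaya: 0.15 × 0.95 × 0.25 × 0.15 × (1−0.85) = 0.0008015625
guava: 0.7 × 0.4 × 0.35 × 0.2 × (1−0.5) = 0.0098
Highest score → guava.

guava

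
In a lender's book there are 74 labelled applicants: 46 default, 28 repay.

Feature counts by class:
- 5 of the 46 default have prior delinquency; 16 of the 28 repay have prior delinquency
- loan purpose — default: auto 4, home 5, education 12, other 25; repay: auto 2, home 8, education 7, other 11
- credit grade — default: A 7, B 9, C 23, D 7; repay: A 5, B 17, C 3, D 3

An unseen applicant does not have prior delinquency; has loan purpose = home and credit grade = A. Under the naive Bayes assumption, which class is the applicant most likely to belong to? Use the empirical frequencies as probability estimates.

default

default: (46/74) × (41/46) × (5/46) × (7/46) ≈ 0.00916441
repay: (28/74) × (12/28) × (8/28) × (5/28) ≈ 0.00827358
Highest score → default.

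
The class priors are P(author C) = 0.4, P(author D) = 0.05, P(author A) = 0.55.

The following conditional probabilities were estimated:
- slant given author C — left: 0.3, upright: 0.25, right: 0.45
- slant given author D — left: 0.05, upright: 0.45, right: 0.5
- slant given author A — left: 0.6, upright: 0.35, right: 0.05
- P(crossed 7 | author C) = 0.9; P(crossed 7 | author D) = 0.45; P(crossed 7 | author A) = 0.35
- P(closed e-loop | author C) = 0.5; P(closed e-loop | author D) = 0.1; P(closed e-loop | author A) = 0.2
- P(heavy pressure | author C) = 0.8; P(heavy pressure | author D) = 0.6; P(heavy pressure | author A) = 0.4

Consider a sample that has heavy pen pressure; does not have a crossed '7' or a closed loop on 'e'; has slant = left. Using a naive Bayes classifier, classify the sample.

author C: 0.4 × 0.3 × (1−0.9) × (1−0.5) × 0.8 = 0.0048
author D: 0.05 × 0.05 × (1−0.45) × (1−0.1) × 0.6 = 0.0007425
author A: 0.55 × 0.6 × (1−0.35) × (1−0.2) × 0.4 = 0.06864
Highest score → author A.

author A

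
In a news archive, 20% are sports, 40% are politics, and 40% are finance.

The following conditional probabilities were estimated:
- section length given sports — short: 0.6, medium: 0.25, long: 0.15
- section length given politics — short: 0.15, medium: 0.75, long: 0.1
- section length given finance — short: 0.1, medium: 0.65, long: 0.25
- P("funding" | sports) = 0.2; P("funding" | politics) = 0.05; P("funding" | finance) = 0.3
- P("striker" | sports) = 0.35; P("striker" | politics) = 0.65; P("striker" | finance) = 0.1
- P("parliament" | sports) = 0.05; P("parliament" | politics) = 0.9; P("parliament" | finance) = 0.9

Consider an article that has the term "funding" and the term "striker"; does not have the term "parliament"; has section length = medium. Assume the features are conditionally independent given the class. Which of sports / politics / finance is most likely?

sports

sports: 0.2 × 0.25 × 0.2 × 0.35 × (1−0.05) = 0.003325
politics: 0.4 × 0.75 × 0.05 × 0.65 × (1−0.9) = 0.000975
finance: 0.4 × 0.65 × 0.3 × 0.1 × (1−0.9) = 0.00078
Highest score → sports.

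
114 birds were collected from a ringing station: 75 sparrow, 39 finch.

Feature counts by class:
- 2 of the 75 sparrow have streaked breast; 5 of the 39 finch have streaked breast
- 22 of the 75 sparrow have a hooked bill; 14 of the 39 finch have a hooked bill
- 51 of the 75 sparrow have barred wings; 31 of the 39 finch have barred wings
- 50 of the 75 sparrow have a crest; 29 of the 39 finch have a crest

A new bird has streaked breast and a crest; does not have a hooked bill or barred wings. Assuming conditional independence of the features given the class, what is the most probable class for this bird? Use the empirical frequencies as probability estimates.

sparrow: (75/114) × (2/75) × (53/75) × (24/75) × (50/75) ≈ 0.00264483
finch: (39/114) × (5/39) × (25/39) × (8/39) × (29/39) ≈ 0.00428844
Highest score → finch.

finch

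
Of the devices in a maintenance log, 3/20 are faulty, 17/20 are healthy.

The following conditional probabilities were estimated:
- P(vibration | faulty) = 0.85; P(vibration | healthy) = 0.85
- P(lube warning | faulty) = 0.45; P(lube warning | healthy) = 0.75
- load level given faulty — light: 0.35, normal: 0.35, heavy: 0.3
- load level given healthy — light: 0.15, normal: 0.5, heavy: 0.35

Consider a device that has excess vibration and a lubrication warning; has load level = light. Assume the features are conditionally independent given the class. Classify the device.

faulty: 0.15 × 0.85 × 0.45 × 0.35 = 0.02008125
healthy: 0.85 × 0.85 × 0.75 × 0.15 = 0.08128125
Highest score → healthy.

healthy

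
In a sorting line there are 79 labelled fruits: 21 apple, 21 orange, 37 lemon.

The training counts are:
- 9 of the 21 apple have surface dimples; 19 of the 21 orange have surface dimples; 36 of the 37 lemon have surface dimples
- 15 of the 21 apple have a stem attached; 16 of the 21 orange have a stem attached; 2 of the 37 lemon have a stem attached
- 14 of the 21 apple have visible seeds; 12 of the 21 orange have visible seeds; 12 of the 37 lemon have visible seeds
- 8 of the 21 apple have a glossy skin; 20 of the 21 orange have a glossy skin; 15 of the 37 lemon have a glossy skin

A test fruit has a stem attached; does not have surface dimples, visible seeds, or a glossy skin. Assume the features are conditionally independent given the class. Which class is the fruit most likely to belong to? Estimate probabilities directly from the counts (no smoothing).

apple

apple: (21/79) × (12/21) × (15/21) × (7/21) × (13/21) ≈ 0.0223887
orange: (21/79) × (2/21) × (16/21) × (9/21) × (1/21) ≈ 0.000393648
lemon: (37/79) × (1/37) × (2/37) × (25/37) × (22/37) ≈ 0.000274891
Highest score → apple.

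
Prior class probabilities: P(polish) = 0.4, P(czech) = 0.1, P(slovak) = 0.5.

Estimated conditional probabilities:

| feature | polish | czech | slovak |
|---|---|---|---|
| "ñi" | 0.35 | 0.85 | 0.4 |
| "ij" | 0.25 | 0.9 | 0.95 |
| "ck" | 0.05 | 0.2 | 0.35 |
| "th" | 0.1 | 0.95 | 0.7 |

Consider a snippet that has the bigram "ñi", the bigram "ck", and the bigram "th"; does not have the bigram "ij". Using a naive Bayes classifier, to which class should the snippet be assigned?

polish: 0.4 × 0.35 × (1−0.25) × 0.05 × 0.1 = 0.000525
czech: 0.1 × 0.85 × (1−0.9) × 0.2 × 0.95 = 0.001615
slovak: 0.5 × 0.4 × (1−0.95) × 0.35 × 0.7 = 0.00245
Highest score → slovak.

slovak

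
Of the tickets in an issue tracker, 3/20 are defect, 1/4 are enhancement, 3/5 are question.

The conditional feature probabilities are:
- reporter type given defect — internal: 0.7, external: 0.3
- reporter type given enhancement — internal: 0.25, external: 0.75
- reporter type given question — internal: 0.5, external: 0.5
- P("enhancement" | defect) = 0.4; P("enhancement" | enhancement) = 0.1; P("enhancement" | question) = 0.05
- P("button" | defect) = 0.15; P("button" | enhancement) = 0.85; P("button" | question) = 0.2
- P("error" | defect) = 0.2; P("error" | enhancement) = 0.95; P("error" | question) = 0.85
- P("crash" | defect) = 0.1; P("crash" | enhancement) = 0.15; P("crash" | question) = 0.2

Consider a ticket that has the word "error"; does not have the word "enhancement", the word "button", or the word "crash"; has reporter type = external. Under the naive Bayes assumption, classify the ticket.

question

defect: 0.15 × 0.3 × (1−0.4) × (1−0.15) × 0.2 × (1−0.1) = 0.004131
enhancement: 0.25 × 0.75 × (1−0.1) × (1−0.85) × 0.95 × (1−0.15) = 0.02043984375
question: 0.6 × 0.5 × (1−0.05) × (1−0.2) × 0.85 × (1−0.2) = 0.15504
Highest score → question.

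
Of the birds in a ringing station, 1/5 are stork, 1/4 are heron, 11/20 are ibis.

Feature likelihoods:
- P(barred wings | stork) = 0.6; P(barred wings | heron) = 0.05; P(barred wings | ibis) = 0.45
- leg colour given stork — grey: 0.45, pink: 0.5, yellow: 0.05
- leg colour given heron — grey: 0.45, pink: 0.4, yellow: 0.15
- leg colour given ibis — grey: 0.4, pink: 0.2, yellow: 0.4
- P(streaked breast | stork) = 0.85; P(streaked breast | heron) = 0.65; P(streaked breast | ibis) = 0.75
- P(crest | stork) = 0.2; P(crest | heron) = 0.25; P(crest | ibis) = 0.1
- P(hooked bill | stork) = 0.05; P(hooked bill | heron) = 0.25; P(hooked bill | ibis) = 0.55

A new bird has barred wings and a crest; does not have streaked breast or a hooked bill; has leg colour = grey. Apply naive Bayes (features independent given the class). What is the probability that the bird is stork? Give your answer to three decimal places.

stork: 0.2 × 0.6 × 0.45 × (1−0.85) × 0.2 × (1−0.05) = 0.001539
heron: 0.25 × 0.05 × 0.45 × (1−0.65) × 0.25 × (1−0.25) = 0.000369140625
ibis: 0.55 × 0.45 × 0.4 × (1−0.75) × 0.1 × (1−0.55) = 0.00111375
P(stork | x) = 0.001539 / 0.003021890625 ≈ 0.509

0.509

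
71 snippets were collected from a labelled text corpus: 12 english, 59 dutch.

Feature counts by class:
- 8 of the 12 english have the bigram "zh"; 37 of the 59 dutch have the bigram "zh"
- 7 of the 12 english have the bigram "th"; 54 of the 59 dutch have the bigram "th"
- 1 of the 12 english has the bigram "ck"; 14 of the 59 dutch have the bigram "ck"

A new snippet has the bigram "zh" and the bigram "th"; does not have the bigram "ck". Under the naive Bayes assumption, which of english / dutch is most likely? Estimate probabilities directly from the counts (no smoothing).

dutch

english: (12/71) × (8/12) × (7/12) × (11/12) ≈ 0.0602504
dutch: (59/71) × (37/59) × (54/59) × (45/59) ≈ 0.363786
Highest score → dutch.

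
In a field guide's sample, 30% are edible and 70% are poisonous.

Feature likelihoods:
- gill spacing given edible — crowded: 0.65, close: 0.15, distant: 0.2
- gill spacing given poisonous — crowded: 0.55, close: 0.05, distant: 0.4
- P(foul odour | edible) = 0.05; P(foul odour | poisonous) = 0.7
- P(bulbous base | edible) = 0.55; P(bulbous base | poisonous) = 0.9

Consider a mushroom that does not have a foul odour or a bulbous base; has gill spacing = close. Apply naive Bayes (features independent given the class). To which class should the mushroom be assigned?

edible: 0.3 × 0.15 × (1−0.05) × (1−0.55) = 0.0192375
poisonous: 0.7 × 0.05 × (1−0.7) × (1−0.9) = 0.00105
Highest score → edible.

edible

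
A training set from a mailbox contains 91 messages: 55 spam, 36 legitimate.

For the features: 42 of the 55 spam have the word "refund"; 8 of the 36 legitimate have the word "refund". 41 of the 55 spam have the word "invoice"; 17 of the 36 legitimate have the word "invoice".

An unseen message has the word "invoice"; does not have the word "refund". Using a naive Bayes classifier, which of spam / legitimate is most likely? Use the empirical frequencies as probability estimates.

legitimate

spam: (55/91) × (13/55) × (41/55) ≈ 0.106494
legitimate: (36/91) × (28/36) × (17/36) ≈ 0.145299
Highest score → legitimate.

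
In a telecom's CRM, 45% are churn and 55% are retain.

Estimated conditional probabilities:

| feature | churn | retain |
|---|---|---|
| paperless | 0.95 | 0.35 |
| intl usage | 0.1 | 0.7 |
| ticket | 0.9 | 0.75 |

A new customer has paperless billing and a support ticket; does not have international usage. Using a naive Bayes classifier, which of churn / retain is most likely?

churn

churn: 0.45 × 0.95 × (1−0.1) × 0.9 = 0.346275
retain: 0.55 × 0.35 × (1−0.7) × 0.75 = 0.0433125
Highest score → churn.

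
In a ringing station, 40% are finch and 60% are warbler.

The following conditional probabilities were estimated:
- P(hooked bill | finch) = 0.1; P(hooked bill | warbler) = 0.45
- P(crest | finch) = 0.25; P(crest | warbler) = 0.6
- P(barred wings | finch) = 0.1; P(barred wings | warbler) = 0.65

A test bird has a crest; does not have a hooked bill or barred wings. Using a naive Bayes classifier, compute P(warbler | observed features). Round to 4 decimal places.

0.4611

finch: 0.4 × (1−0.1) × 0.25 × (1−0.1) = 0.081
warbler: 0.6 × (1−0.45) × 0.6 × (1−0.65) = 0.0693
P(warbler | x) = 0.0693 / 0.1503 ≈ 0.4611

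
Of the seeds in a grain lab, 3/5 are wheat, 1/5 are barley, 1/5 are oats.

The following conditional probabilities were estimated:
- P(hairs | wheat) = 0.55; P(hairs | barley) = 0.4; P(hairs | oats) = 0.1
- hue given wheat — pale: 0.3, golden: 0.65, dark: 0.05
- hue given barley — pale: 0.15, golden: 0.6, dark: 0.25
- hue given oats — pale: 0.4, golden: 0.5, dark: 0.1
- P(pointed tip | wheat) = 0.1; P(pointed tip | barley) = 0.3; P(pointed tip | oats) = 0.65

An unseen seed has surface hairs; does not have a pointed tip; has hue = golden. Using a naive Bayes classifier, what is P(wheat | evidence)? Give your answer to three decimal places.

0.839

wheat: 0.6 × 0.55 × 0.65 × (1−0.1) = 0.19305
barley: 0.2 × 0.4 × 0.6 × (1−0.3) = 0.0336
oats: 0.2 × 0.1 × 0.5 × (1−0.65) = 0.0035
P(wheat | x) = 0.19305 / 0.23015 ≈ 0.839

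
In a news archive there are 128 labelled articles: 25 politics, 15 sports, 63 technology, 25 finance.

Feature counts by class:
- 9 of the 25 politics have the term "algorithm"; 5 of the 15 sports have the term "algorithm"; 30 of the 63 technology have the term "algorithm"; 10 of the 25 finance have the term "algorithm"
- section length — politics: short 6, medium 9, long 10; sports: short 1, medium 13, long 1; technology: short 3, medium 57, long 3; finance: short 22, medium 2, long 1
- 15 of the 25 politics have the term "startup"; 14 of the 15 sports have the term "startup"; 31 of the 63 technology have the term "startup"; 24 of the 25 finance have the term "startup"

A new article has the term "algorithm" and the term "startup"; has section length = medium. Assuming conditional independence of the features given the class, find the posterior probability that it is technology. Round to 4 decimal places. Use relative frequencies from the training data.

0.6641

politics: (25/128) × (9/25) × (9/25) × (15/25) = 0.0151875
sports: (15/128) × (5/15) × (13/15) × (14/15) ≈ 0.0315972
technology: (63/128) × (30/63) × (57/63) × (31/63) ≈ 0.104344
finance: (25/128) × (10/25) × (2/25) × (24/25) = 0.006
P(technology | x) = 0.104344 / 0.1571287 ≈ 0.6641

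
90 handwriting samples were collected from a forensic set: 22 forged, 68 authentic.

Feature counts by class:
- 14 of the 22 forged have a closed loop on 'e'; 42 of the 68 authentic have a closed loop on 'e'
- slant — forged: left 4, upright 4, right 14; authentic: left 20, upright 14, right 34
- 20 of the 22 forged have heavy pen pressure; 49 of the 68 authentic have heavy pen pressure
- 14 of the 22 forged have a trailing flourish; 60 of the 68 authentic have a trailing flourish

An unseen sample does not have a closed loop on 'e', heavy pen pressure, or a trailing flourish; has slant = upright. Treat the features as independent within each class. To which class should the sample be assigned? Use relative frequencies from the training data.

forged: (22/90) × (8/22) × (4/22) × (2/22) × (8/22) ≈ 0.000534268
authentic: (68/90) × (26/68) × (14/68) × (19/68) × (8/68) ≈ 0.00195513
Highest score → authentic.

authentic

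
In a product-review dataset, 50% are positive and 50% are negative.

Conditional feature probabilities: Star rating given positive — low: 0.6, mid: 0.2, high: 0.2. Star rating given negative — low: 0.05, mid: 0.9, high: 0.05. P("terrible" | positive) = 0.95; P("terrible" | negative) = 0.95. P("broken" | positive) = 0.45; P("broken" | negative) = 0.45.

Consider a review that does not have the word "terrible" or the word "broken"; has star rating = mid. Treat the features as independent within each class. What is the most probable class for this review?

positive: 0.5 × 0.2 × (1−0.95) × (1−0.45) = 0.00275
negative: 0.5 × 0.9 × (1−0.95) × (1−0.45) = 0.012375
Highest score → negative.

negative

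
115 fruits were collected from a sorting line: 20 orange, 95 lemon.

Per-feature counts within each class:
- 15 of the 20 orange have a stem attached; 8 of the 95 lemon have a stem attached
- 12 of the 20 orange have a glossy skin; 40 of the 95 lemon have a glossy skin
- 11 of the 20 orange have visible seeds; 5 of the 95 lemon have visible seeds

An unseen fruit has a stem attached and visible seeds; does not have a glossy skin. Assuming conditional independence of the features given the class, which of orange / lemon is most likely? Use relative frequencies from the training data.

orange: (20/115) × (15/20) × (8/20) × (11/20) ≈ 0.0286957
lemon: (95/115) × (8/95) × (55/95) × (5/95) ≈ 0.00211972
Highest score → orange.

orange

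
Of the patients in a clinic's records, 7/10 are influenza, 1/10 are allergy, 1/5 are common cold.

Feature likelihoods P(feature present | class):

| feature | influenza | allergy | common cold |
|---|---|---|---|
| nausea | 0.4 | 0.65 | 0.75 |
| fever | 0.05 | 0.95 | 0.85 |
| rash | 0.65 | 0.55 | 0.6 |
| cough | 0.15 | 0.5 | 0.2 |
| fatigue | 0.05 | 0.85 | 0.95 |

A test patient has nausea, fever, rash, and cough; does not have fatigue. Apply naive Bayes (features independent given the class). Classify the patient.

allergy

influenza: 0.7 × 0.4 × 0.05 × 0.65 × 0.15 × (1−0.05) = 0.00129675
allergy: 0.1 × 0.65 × 0.95 × 0.55 × 0.5 × (1−0.85) = 0.0025471875
common cold: 0.2 × 0.75 × 0.85 × 0.6 × 0.2 × (1−0.95) = 0.000765
Highest score → allergy.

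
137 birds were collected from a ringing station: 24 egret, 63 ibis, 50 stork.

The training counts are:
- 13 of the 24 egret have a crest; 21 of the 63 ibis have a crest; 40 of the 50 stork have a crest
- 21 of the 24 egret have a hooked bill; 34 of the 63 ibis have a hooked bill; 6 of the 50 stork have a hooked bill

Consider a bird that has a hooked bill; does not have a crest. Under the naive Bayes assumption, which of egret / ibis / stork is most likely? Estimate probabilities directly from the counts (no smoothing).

ibis

egret: (24/137) × (11/24) × (21/24) ≈ 0.0702555
ibis: (63/137) × (42/63) × (34/63) ≈ 0.16545
stork: (50/137) × (10/50) × (6/50) ≈ 0.00875912
Highest score → ibis.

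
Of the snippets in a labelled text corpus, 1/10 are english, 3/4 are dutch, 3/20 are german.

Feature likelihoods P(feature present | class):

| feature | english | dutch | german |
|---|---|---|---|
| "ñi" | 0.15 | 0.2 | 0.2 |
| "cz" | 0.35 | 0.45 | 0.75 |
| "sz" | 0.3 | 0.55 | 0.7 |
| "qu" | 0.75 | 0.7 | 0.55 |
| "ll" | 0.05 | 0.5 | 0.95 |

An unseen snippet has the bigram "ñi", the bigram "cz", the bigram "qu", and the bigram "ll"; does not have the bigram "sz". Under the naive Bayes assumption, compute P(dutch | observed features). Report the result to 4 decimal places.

0.7437

english: 0.1 × 0.15 × 0.35 × (1−0.3) × 0.75 × 0.05 = 0.0001378125
dutch: 0.75 × 0.2 × 0.45 × (1−0.55) × 0.7 × 0.5 = 0.01063125
german: 0.15 × 0.2 × 0.75 × (1−0.7) × 0.55 × 0.95 = 0.003526875
P(dutch | x) = 0.01063125 / 0.0142959375 ≈ 0.7437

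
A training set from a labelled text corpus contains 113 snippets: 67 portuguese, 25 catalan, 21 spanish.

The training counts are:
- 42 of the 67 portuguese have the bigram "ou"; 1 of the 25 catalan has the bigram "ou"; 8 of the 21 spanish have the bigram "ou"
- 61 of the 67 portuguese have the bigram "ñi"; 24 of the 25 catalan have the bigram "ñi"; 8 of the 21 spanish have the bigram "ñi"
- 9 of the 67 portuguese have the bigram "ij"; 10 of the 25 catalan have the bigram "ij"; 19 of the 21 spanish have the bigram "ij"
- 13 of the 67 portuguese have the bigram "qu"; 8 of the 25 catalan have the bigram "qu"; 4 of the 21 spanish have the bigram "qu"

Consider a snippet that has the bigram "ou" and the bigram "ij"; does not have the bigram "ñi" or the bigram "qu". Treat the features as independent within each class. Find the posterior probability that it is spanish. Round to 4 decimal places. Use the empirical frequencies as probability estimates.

0.8967

portuguese: (67/113) × (42/67) × (6/67) × (9/67) × (54/67) ≈ 0.00360358
catalan: (25/113) × (1/25) × (1/25) × (10/25) × (17/25) ≈ 0.0000962832
spanish: (21/113) × (8/21) × (13/21) × (19/21) × (17/21) ≈ 0.0320996
P(spanish | x) = 0.0320996 / 0.0357994632 ≈ 0.8967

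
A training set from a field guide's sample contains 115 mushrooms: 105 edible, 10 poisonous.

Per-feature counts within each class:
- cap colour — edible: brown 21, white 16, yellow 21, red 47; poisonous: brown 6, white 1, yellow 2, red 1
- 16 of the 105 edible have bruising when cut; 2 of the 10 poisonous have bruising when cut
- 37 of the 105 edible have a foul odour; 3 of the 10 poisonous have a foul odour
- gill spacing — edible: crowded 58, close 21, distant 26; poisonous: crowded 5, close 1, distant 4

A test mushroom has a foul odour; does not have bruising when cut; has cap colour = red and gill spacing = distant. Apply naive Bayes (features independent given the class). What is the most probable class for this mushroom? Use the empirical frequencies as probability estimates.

edible

edible: (105/115) × (47/105) × (89/105) × (37/105) × (26/105) ≈ 0.0302271
poisonous: (10/115) × (1/10) × (8/10) × (3/10) × (4/10) ≈ 0.000834783
Highest score → edible.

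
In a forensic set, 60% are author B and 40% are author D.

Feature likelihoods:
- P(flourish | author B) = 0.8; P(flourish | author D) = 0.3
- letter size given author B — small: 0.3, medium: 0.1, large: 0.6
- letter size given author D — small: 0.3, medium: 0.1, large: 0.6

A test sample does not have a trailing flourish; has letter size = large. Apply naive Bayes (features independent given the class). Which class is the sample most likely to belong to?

author B: 0.6 × (1−0.8) × 0.6 = 0.072
author D: 0.4 × (1−0.3) × 0.6 = 0.168
Highest score → author D.

author D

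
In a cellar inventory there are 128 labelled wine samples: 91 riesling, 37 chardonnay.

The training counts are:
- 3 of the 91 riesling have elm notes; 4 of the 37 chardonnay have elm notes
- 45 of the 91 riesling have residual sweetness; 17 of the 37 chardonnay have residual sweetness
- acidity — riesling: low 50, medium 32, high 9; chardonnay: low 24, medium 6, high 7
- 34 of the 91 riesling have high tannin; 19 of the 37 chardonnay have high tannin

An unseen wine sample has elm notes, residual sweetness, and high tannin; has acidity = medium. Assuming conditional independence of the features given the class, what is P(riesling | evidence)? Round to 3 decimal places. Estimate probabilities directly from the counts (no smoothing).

0.560

riesling: (91/128) × (3/91) × (45/91) × (32/91) × (34/91) ≈ 0.00152275
chardonnay: (37/128) × (4/37) × (17/37) × (6/37) × (19/37) ≈ 0.00119564
P(riesling | x) = 0.00152275 / 0.00271839 ≈ 0.560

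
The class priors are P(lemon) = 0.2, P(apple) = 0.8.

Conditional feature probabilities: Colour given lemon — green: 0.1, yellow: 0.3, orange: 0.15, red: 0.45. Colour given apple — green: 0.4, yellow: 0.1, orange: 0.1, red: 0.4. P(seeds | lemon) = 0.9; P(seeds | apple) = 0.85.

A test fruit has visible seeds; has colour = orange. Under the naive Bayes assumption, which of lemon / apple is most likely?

apple

lemon: 0.2 × 0.15 × 0.9 = 0.027
apple: 0.8 × 0.1 × 0.85 = 0.068
Highest score → apple.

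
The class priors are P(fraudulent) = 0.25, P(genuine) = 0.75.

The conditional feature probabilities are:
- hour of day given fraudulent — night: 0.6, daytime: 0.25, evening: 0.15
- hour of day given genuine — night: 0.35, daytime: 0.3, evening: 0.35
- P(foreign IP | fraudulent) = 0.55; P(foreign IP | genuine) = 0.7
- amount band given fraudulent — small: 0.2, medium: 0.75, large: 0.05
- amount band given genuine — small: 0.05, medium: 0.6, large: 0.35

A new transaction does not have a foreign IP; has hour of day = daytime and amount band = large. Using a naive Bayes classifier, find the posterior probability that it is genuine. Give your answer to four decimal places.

0.9438

fraudulent: 0.25 × 0.25 × (1−0.55) × 0.05 = 0.00140625
genuine: 0.75 × 0.3 × (1−0.7) × 0.35 = 0.023625
P(genuine | x) = 0.023625 / 0.02503125 ≈ 0.9438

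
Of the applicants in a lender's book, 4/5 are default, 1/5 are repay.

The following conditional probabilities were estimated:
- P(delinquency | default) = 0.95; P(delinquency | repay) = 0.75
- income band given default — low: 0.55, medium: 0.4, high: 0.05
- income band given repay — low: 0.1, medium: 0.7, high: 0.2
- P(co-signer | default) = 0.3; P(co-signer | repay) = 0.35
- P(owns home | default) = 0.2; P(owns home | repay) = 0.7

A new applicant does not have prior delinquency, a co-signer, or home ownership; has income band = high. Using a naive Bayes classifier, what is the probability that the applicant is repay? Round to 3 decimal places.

default: 0.8 × (1−0.95) × 0.05 × (1−0.3) × (1−0.2) = 0.00112
repay: 0.2 × (1−0.75) × 0.2 × (1−0.35) × (1−0.7) = 0.00195
P(repay | x) = 0.00195 / 0.00307 ≈ 0.635

0.635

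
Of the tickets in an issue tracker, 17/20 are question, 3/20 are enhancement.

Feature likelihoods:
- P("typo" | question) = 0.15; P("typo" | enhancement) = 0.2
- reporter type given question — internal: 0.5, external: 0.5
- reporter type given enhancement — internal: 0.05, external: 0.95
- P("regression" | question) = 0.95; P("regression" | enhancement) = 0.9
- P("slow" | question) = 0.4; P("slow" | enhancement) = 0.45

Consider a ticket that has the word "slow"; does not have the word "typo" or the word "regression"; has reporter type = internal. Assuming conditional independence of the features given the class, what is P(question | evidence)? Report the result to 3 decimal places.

question: 0.85 × (1−0.15) × 0.5 × (1−0.95) × 0.4 = 0.007225
enhancement: 0.15 × (1−0.2) × 0.05 × (1−0.9) × 0.45 = 0.00027
P(question | x) = 0.007225 / 0.007495 ≈ 0.964

0.964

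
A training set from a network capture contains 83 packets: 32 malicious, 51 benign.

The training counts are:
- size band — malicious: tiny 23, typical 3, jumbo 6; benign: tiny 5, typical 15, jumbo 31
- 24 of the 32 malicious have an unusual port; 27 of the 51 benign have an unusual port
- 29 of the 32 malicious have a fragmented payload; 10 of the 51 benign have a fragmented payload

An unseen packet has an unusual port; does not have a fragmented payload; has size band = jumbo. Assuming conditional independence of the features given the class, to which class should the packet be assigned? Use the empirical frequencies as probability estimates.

benign

malicious: (32/83) × (6/32) × (24/32) × (3/32) ≈ 0.00508283
benign: (51/83) × (31/51) × (27/51) × (41/51) ≈ 0.158961
Highest score → benign.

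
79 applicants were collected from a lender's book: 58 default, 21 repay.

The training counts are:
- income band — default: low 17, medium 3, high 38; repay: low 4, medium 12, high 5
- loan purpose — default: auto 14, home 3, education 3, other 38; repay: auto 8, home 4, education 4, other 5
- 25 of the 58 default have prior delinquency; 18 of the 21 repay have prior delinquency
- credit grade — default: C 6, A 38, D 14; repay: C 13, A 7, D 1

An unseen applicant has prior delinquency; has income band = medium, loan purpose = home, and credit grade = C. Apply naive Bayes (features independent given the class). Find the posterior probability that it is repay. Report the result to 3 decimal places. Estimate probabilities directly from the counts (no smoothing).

default: (58/79) × (3/58) × (3/58) × (25/58) × (6/58) ≈ 0.0000875836
repay: (21/79) × (12/21) × (4/21) × (18/21) × (13/21) ≈ 0.0153523
P(repay | x) = 0.0153523 / 0.0154398836 ≈ 0.994

0.994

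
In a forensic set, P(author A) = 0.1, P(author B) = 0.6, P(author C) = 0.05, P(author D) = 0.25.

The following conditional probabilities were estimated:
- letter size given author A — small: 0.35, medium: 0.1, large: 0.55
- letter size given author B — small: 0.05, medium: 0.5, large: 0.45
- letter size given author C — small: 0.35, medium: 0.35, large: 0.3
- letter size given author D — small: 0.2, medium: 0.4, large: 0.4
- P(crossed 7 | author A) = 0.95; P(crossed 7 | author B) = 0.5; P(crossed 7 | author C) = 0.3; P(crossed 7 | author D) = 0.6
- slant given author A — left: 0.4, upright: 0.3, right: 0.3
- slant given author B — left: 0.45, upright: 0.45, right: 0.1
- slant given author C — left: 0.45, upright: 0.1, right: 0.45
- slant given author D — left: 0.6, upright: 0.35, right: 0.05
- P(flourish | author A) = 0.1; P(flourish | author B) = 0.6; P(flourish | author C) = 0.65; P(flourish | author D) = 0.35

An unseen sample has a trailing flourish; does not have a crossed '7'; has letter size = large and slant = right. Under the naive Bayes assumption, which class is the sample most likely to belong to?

author A: 0.1 × 0.55 × (1−0.95) × 0.3 × 0.1 = 0.0000825
author B: 0.6 × 0.45 × (1−0.5) × 0.1 × 0.6 = 0.0081
author C: 0.05 × 0.3 × (1−0.3) × 0.45 × 0.65 = 0.00307125
author D: 0.25 × 0.4 × (1−0.6) × 0.05 × 0.35 = 0.0007
Highest score → author B.

author B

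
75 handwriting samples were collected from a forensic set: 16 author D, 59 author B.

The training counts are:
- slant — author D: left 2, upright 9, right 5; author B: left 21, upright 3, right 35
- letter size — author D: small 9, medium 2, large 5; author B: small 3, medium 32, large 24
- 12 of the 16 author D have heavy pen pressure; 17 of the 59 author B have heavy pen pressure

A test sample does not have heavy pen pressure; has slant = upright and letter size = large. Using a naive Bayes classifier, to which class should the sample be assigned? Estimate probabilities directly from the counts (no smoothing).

author B

author D: (16/75) × (9/16) × (5/16) × (4/16) = 0.009375
author B: (59/75) × (3/59) × (24/59) × (42/59) ≈ 0.0115829
Highest score → author B.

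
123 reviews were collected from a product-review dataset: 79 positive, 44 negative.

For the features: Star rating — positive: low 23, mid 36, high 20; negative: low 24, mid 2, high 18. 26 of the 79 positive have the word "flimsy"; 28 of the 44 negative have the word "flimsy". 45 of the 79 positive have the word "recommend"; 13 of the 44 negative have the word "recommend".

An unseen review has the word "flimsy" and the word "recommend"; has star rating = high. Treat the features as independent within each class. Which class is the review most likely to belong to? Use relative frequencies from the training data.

positive

positive: (79/123) × (20/79) × (26/79) × (45/79) ≈ 0.0304829
negative: (44/123) × (18/44) × (28/44) × (13/44) ≈ 0.0275146
Highest score → positive.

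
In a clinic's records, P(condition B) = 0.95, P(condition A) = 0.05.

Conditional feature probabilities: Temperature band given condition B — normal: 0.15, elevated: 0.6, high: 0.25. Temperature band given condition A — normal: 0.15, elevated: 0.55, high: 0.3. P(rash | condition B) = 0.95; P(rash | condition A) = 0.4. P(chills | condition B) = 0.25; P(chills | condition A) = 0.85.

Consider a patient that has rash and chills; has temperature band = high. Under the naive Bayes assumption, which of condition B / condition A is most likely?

condition B

condition B: 0.95 × 0.25 × 0.95 × 0.25 = 0.05640625
condition A: 0.05 × 0.3 × 0.4 × 0.85 = 0.0051
Highest score → condition B.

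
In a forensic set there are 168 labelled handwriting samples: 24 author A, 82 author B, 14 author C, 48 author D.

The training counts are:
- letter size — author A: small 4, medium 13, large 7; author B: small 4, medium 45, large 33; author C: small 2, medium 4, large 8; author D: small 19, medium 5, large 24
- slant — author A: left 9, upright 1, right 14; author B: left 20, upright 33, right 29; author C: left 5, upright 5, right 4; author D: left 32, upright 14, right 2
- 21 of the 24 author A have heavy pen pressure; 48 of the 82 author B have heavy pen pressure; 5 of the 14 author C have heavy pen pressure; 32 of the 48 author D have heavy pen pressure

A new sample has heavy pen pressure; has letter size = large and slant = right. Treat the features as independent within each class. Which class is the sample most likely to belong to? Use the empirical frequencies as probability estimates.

author B

author A: (24/168) × (7/24) × (14/24) × (21/24) ≈ 0.0212674
author B: (82/168) × (33/82) × (29/82) × (48/82) ≈ 0.0406646
author C: (14/168) × (8/14) × (4/14) × (5/14) ≈ 0.00485909
author D: (48/168) × (24/48) × (2/48) × (32/48) ≈ 0.00396825
Highest score → author B.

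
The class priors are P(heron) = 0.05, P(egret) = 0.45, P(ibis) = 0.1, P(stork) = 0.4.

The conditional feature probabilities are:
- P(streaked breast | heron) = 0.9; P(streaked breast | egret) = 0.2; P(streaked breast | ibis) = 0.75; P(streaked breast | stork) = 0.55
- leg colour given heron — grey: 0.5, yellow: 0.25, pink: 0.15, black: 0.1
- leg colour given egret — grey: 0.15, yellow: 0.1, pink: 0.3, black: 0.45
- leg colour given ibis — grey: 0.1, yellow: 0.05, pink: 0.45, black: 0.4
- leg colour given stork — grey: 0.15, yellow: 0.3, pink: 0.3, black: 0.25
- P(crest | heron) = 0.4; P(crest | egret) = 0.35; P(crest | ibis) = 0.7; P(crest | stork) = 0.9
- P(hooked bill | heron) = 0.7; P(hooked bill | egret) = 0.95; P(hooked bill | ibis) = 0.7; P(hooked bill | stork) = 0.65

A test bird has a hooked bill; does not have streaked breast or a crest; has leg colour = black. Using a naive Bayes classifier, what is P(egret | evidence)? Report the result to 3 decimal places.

heron: 0.05 × (1−0.9) × 0.1 × (1−0.4) × 0.7 = 0.00021
egret: 0.45 × (1−0.2) × 0.45 × (1−0.35) × 0.95 = 0.100035
ibis: 0.1 × (1−0.75) × 0.4 × (1−0.7) × 0.7 = 0.0021
stork: 0.4 × (1−0.55) × 0.25 × (1−0.9) × 0.65 = 0.002925
P(egret | x) = 0.100035 / 0.10527 ≈ 0.950

0.950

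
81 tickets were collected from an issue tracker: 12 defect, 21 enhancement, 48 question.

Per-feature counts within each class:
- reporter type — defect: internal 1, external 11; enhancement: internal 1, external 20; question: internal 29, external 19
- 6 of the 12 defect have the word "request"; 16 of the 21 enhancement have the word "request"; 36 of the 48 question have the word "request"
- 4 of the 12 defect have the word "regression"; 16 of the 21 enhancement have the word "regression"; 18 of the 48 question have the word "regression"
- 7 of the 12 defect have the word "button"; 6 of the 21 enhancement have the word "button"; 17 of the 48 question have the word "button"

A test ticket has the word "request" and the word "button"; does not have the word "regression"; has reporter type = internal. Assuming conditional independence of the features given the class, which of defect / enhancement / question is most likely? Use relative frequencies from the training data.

defect: (12/81) × (1/12) × (6/12) × (8/12) × (7/12) ≈ 0.00240055
enhancement: (21/81) × (1/21) × (16/21) × (5/21) × (6/21) ≈ 0.00063988
question: (48/81) × (29/48) × (36/48) × (30/48) × (17/48) ≈ 0.0594377
Highest score → question.

question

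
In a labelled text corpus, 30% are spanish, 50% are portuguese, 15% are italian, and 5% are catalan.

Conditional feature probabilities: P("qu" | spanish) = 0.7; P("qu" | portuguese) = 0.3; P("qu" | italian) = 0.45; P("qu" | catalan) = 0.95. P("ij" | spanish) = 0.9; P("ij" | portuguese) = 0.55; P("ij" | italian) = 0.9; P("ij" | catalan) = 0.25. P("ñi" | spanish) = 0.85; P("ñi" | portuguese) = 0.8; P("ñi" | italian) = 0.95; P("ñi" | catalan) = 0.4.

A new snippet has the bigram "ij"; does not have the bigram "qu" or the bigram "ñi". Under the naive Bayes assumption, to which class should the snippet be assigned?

portuguese

spanish: 0.3 × (1−0.7) × 0.9 × (1−0.85) = 0.01215
portuguese: 0.5 × (1−0.3) × 0.55 × (1−0.8) = 0.0385
italian: 0.15 × (1−0.45) × 0.9 × (1−0.95) = 0.0037125
catalan: 0.05 × (1−0.95) × 0.25 × (1−0.4) = 0.000375
Highest score → portuguese.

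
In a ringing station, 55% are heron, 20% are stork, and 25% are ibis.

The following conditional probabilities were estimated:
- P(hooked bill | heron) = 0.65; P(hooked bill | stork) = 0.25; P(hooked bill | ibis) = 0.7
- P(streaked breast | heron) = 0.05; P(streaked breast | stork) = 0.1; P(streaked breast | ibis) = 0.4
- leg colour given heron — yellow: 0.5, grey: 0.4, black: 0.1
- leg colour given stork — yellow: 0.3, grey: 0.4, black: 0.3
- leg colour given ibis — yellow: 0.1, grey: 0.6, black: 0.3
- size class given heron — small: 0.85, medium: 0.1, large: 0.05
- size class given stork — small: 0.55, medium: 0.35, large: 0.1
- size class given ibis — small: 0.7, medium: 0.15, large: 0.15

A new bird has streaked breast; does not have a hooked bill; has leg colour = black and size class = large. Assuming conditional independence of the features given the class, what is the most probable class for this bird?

heron: 0.55 × (1−0.65) × 0.05 × 0.1 × 0.05 = 0.000048125
stork: 0.2 × (1−0.25) × 0.1 × 0.3 × 0.1 = 0.00045
ibis: 0.25 × (1−0.7) × 0.4 × 0.3 × 0.15 = 0.00135
Highest score → ibis.

ibis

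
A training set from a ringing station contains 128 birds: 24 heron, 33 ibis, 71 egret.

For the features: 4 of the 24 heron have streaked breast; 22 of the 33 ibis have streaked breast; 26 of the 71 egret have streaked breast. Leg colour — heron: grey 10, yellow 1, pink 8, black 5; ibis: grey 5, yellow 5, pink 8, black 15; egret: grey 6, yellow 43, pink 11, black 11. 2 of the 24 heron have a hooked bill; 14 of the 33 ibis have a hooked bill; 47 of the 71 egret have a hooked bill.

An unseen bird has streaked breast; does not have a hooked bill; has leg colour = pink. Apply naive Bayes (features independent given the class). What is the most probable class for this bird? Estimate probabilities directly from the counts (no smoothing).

ibis

heron: (24/128) × (4/24) × (8/24) × (22/24) ≈ 0.00954861
ibis: (33/128) × (22/33) × (8/33) × (19/33) ≈ 0.0239899
egret: (71/128) × (26/71) × (11/71) × (24/71) ≈ 0.0106378
Highest score → ibis.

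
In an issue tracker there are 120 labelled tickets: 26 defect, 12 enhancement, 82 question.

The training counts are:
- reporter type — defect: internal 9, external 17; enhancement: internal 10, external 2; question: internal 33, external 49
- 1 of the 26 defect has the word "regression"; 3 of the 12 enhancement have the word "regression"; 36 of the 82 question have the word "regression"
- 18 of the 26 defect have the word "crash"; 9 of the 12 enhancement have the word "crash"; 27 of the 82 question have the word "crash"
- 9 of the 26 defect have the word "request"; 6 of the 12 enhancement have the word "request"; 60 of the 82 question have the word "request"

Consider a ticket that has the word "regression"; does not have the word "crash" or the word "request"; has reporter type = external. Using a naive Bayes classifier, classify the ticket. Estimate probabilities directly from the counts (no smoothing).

question

defect: (26/120) × (17/26) × (1/26) × (8/26) × (17/26) ≈ 0.00109619
enhancement: (12/120) × (2/12) × (3/12) × (3/12) × (6/12) ≈ 0.000520833
question: (82/120) × (49/82) × (36/82) × (55/82) × (22/82) ≈ 0.0322598
Highest score → question.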